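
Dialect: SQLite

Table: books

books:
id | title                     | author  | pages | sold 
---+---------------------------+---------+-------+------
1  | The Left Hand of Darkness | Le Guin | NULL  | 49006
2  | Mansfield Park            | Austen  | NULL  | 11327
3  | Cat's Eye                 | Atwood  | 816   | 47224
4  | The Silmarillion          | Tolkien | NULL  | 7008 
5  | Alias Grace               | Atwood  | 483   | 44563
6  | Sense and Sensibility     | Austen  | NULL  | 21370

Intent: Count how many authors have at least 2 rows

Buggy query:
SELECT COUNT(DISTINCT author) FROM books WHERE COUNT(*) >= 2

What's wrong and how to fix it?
Bug: COUNT(*) cannot appear in WHERE; the per-group count doesn't exist yet

Fix: Group first with HAVING COUNT(*) >= 2, then COUNT the resulting groups

Corrected query:
SELECT COUNT(*) FROM (SELECT author FROM books GROUP BY author HAVING COUNT(*) >= 2)

Result:
COUNT(*)
--------
2       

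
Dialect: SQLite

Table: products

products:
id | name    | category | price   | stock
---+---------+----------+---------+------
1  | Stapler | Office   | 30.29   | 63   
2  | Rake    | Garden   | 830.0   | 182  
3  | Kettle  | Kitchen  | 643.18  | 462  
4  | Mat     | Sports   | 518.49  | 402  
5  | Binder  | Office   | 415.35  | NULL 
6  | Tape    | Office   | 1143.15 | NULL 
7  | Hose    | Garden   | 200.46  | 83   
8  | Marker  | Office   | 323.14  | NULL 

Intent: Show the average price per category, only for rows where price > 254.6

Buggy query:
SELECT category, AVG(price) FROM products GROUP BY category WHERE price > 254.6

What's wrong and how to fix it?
Bug: Row-level WHERE must come before GROUP BY in the clause order

Fix: Move the WHERE clause before GROUP BY

Corrected query:
SELECT category, AVG(price) FROM products WHERE price > 254.6 GROUP BY category

Result:
category | AVG(price)
---------+-----------
Garden   | 830       
Kitchen  | 643.18    
Office   | 627.213333
Sports   | 518.49    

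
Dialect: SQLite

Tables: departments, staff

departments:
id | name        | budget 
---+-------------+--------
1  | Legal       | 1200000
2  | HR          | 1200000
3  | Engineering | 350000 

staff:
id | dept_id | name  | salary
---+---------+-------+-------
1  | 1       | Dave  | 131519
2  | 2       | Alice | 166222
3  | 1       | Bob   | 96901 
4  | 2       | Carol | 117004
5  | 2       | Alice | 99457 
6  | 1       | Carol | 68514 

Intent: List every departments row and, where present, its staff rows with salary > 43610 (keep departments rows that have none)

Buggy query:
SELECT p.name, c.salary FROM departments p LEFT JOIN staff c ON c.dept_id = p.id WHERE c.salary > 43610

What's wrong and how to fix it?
Bug: Filtering c.salary in WHERE discards the NULL rows produced by LEFT JOIN, turning it into an inner join

Fix: Move the right-table condition into the ON clause so unmatched parents are kept

Corrected query:
SELECT p.name, c.salary FROM departments p LEFT JOIN staff c ON c.dept_id = p.id AND c.salary > 43610

Result:
name        | salary
------------+-------
Legal       | 68514 
Legal       | 96901 
Legal       | 131519
HR          | 99457 
HR          | 117004
HR          | 166222
Engineering | NULL  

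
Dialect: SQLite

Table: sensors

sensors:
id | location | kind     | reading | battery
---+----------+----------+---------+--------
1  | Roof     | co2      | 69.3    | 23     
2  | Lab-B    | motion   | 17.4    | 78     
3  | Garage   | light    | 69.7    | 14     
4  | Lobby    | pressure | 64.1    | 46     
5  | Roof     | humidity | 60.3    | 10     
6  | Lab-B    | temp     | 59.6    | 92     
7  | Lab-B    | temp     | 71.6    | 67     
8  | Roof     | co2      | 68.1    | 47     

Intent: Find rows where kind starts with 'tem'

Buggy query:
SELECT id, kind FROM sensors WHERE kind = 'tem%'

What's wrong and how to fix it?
Bug: '=' compares the literal string including the % character; pattern matching needs LIKE

Fix: Use LIKE for wildcard pattern matching

Corrected query:
SELECT id, kind FROM sensors WHERE kind LIKE 'tem%'

Result:
id | kind
---+-----
6  | temp
7  | temp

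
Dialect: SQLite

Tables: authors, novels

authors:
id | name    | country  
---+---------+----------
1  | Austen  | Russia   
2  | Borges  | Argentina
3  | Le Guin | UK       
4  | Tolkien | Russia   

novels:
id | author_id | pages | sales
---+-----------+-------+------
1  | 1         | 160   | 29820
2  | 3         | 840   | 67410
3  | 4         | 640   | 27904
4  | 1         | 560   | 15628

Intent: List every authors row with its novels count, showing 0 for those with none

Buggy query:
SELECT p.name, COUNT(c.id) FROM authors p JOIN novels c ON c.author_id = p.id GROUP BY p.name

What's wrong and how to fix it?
Bug: An inner join excludes parents with zero children

Fix: Switch to LEFT JOIN to retain unmatched parent rows

Corrected query:
SELECT p.name, COUNT(c.id) FROM authors p LEFT JOIN novels c ON c.author_id = p.id GROUP BY p.name

Result:
name    | COUNT(c.id)
--------+------------
Austen  | 2          
Borges  | 0          
Le Guin | 1          
Tolkien | 1          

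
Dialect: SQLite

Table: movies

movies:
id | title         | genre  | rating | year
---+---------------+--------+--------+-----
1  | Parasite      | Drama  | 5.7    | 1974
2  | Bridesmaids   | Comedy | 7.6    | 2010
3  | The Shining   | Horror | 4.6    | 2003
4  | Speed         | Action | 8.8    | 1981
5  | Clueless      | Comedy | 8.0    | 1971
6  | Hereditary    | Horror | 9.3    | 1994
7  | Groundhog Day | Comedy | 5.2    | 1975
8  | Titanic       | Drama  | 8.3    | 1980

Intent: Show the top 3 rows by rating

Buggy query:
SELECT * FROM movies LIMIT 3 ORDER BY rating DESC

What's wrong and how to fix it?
Bug: ORDER BY cannot follow LIMIT; LIMIT is the final clause

Fix: Swap the clauses: ORDER BY first, then LIMIT

Corrected query:
SELECT * FROM movies ORDER BY rating DESC LIMIT 3

Result:
id | title      | genre  | rating | year
---+------------+--------+--------+-----
6  | Hereditary | Horror | 9.3    | 1994
4  | Speed      | Action | 8.8    | 1981
8  | Titanic    | Drama  | 8.3    | 1980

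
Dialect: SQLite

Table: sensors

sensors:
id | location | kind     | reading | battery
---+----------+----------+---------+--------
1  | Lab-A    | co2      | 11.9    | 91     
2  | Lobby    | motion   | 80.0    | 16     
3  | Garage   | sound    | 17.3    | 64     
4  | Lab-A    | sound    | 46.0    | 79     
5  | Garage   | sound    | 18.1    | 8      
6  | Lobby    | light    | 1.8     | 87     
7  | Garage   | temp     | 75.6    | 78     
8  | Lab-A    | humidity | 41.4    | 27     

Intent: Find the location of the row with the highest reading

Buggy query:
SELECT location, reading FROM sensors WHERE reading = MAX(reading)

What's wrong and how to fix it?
Bug: WHERE is evaluated per row; an aggregate over the whole table isn't defined there

Fix: Wrap MAX in a scalar subquery so WHERE compares against a single value

Corrected query:
SELECT location, reading FROM sensors WHERE reading = (SELECT MAX(reading) FROM sensors)

Result:
location | reading
---------+--------
Lobby    | 80     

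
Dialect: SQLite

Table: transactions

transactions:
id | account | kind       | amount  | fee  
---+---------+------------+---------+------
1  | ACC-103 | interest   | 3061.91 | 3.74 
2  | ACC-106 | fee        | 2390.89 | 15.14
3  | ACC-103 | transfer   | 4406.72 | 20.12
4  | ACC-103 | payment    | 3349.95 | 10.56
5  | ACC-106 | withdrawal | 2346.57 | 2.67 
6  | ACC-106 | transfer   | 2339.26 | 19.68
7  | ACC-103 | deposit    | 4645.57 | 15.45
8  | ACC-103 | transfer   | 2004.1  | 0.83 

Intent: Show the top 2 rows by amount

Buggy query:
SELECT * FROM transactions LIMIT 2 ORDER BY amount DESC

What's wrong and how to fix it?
Bug: ORDER BY cannot follow LIMIT; LIMIT is the final clause

Fix: Sort with ORDER BY, then apply LIMIT

Corrected query:
SELECT * FROM transactions ORDER BY amount DESC LIMIT 2

Result:
id | account | kind     | amount  | fee  
---+---------+----------+---------+------
7  | ACC-103 | deposit  | 4645.57 | 15.45
3  | ACC-103 | transfer | 4406.72 | 20.12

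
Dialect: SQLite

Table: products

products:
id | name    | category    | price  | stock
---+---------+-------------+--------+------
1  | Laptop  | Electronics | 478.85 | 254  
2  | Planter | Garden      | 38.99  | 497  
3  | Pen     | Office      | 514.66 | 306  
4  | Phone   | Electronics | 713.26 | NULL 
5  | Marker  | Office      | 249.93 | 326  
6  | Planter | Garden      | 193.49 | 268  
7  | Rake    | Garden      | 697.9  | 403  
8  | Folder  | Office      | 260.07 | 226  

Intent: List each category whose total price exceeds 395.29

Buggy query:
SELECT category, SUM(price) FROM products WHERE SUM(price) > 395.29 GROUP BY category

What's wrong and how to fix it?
Bug: Aggregate functions cannot appear in a WHERE clause

Fix: Move the aggregate condition to a HAVING clause

Corrected query:
SELECT category, SUM(price) FROM products GROUP BY category HAVING SUM(price) > 395.29

Result:
category    | SUM(price)
------------+-----------
Electronics | 1192.11   
Garden      | 930.38    
Office      | 1024.66   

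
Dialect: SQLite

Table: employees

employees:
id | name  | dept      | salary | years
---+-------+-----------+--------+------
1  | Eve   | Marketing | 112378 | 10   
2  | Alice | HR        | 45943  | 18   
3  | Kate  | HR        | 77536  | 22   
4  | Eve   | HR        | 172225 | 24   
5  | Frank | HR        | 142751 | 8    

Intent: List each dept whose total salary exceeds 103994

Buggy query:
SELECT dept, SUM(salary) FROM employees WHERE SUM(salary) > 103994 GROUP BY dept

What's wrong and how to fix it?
Bug: SUM(salary) is an aggregate, but WHERE filters rows before aggregation

Fix: Move the aggregate condition to a HAVING clause

Corrected query:
SELECT dept, SUM(salary) FROM employees GROUP BY dept HAVING SUM(salary) > 103994

Result:
dept      | SUM(salary)
----------+------------
HR        | 438455     
Marketing | 112378     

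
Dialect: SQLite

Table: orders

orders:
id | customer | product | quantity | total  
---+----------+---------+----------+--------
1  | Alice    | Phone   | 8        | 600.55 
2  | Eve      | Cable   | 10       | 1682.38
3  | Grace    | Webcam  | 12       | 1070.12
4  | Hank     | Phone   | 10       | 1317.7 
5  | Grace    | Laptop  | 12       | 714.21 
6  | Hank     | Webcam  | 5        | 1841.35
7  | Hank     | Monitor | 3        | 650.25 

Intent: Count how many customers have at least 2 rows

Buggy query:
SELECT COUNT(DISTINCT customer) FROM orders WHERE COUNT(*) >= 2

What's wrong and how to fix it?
Bug: WHERE filters individual rows, not groups, so a group-level COUNT is invalid there

Fix: Use a subquery that GROUPs and filters with HAVING, then count its rows

Corrected query:
SELECT COUNT(*) FROM (SELECT customer FROM orders GROUP BY customer HAVING COUNT(*) >= 2)

Result:
COUNT(*)
--------
2       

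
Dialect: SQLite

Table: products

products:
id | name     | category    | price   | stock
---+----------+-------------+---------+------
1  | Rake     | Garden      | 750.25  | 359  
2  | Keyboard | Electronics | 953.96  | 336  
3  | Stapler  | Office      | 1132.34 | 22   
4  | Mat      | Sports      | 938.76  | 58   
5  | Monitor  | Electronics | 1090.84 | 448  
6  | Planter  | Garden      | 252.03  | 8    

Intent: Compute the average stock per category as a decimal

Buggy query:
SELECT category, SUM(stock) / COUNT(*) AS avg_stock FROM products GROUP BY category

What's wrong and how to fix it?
Bug: Both operands are integers, so '/' performs integer division and truncates

Fix: Cast one side to REAL so the division keeps the fractional part

Corrected query:
SELECT category, SUM(stock) * 1.0 / COUNT(*) AS avg_stock FROM products GROUP BY category

Result:
category    | avg_stock
------------+----------
Electronics | 392      
Garden      | 183.5    
Office      | 22       
Sports      | 58       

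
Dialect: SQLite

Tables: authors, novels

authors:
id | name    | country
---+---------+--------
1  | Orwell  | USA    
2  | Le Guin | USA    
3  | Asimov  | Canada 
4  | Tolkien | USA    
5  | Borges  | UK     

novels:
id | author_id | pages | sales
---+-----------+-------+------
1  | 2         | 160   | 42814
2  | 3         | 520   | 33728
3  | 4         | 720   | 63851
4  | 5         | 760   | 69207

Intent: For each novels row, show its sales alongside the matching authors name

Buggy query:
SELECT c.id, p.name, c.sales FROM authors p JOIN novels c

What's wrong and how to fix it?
Bug: Missing join condition: each novels row is matched to all authors rows instead of just its own

Fix: Add ON c.author_id = p.id to the JOIN

Corrected query:
SELECT c.id, p.name, c.sales FROM authors p JOIN novels c ON c.author_id = p.id

Result:
id | name    | sales
---+---------+------
1  | Le Guin | 42814
2  | Asimov  | 33728
3  | Tolkien | 63851
4  | Borges  | 69207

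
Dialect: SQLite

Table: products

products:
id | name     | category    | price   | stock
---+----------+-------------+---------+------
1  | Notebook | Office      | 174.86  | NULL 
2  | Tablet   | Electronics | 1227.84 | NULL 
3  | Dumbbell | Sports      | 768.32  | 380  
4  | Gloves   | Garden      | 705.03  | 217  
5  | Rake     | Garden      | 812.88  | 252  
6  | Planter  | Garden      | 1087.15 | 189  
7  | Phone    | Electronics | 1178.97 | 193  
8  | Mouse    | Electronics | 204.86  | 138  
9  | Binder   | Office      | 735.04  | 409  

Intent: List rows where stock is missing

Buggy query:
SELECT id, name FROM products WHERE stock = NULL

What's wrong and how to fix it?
Bug: Comparing to NULL with '=' never matches; NULL = NULL is unknown, not true

Fix: Use IS NULL to test for NULL

Corrected query:
SELECT id, name FROM products WHERE stock IS NULL

Result:
id | name    
---+---------
1  | Notebook
2  | Tablet  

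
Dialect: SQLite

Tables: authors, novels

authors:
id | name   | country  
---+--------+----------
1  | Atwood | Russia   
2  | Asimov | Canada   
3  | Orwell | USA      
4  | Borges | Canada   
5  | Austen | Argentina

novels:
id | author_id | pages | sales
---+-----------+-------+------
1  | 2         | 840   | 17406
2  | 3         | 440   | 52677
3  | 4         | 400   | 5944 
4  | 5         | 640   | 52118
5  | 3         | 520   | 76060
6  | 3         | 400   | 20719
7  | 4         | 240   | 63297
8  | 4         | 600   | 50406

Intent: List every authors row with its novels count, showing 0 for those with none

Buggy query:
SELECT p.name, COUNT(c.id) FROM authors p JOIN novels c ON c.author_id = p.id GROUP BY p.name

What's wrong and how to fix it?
Bug: INNER JOIN drops authors rows that have no matching novels rows

Fix: Use LEFT JOIN so parents without children still appear (COUNT(c.id) gives 0)

Corrected query:
SELECT p.name, COUNT(c.id) FROM authors p LEFT JOIN novels c ON c.author_id = p.id GROUP BY p.name

Result:
name   | COUNT(c.id)
-------+------------
Asimov | 1          
Atwood | 0          
Austen | 1          
Borges | 3          
Orwell | 3          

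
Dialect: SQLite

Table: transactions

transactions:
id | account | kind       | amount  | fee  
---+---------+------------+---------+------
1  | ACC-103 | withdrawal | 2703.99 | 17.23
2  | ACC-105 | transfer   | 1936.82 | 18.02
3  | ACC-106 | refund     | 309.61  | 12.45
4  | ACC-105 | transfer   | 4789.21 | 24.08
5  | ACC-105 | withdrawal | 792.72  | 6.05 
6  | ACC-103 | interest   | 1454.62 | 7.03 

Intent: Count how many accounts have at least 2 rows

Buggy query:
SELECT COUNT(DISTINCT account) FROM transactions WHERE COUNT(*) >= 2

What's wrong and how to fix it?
Bug: WHERE filters individual rows, not groups, so a group-level COUNT is invalid there

Fix: Use a subquery that GROUPs and filters with HAVING, then count its rows

Corrected query:
SELECT COUNT(*) FROM (SELECT account FROM transactions GROUP BY account HAVING COUNT(*) >= 2)

Result:
COUNT(*)
--------
2       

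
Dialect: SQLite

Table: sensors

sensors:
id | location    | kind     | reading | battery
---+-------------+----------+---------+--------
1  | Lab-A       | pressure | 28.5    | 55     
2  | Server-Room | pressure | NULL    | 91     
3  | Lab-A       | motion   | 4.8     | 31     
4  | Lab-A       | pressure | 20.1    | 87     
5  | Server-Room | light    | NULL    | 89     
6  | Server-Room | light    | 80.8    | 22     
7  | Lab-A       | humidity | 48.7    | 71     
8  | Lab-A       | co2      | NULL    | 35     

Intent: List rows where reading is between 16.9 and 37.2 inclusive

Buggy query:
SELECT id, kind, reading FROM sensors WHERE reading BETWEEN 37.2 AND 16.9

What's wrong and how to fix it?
Bug: BETWEEN expects the lower bound first; with 37.2 AND 16.9 the range is empty

Fix: Swap the bounds so the smaller value comes first

Corrected query:
SELECT id, kind, reading FROM sensors WHERE reading BETWEEN 16.9 AND 37.2

Result:
id | kind     | reading
---+----------+--------
1  | pressure | 28.5   
4  | pressure | 20.1   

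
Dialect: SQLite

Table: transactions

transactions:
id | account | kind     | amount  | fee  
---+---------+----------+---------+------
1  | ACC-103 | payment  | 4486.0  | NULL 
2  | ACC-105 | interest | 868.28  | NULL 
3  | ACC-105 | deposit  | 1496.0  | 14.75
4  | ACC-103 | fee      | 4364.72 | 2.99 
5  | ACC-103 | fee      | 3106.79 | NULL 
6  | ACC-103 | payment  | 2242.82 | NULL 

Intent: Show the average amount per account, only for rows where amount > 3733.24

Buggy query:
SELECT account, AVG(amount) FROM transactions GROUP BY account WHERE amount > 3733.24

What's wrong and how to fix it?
Bug: Row-level WHERE must come before GROUP BY in the clause order

Fix: Move the WHERE clause before GROUP BY

Corrected query:
SELECT account, AVG(amount) FROM transactions WHERE amount > 3733.24 GROUP BY account

Result:
account | AVG(amount)
--------+------------
ACC-103 | 4425.36    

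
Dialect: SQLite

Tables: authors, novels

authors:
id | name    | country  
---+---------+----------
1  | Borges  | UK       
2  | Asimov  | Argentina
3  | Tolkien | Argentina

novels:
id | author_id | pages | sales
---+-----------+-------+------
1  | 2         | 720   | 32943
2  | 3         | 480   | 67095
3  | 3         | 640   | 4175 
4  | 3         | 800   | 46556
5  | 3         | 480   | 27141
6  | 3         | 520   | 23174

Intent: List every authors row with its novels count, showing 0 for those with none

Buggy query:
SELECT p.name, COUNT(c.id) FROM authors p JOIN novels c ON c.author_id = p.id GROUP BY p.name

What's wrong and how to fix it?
Bug: INNER JOIN drops authors rows that have no matching novels rows

Fix: Switch to LEFT JOIN to retain unmatched parent rows

Corrected query:
SELECT p.name, COUNT(c.id) FROM authors p LEFT JOIN novels c ON c.author_id = p.id GROUP BY p.name

Result:
name    | COUNT(c.id)
--------+------------
Asimov  | 1          
Borges  | 0          
Tolkien | 5          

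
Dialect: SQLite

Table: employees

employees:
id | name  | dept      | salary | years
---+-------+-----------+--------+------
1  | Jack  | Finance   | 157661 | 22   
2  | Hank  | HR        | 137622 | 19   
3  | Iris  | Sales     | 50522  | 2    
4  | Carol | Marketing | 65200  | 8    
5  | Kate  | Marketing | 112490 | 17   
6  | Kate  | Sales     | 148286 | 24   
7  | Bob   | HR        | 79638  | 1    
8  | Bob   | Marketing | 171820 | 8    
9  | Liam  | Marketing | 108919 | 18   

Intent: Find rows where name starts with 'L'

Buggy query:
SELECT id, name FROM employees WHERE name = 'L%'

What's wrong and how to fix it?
Bug: Wildcards only work with LIKE; '=' treats '%' as a literal character

Fix: Replace '=' with LIKE so 'L%' is treated as a pattern

Corrected query:
SELECT id, name FROM employees WHERE name LIKE 'L%'

Result:
id | name
---+-----
9  | Liam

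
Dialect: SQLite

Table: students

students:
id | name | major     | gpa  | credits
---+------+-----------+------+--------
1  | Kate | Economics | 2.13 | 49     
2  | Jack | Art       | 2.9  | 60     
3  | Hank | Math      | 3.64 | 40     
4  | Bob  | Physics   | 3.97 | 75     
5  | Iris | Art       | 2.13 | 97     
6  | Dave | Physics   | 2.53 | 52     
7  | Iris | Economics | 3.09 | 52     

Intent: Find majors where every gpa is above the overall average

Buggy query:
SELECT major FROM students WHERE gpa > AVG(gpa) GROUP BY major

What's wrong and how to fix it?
Bug: WHERE evaluates per row before aggregation, so AVG() is unavailable

Fix: Use a subquery for AVG and a HAVING MIN(...) filter so the condition holds for every row in the group

Corrected query:
SELECT major FROM students GROUP BY major HAVING MIN(gpa) > (SELECT AVG(gpa) FROM students)

Result:
major
-----
Math 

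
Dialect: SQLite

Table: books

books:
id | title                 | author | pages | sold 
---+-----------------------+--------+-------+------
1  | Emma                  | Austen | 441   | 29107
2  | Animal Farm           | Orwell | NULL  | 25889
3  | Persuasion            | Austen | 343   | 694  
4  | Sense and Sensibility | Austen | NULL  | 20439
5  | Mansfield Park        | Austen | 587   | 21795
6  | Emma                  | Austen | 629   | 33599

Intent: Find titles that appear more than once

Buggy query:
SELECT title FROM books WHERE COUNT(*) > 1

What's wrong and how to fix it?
Bug: WHERE can't reference COUNT(*); aggregates are computed after WHERE

Fix: GROUP BY title, then filter groups with HAVING COUNT(*) > 1

Corrected query:
SELECT title FROM books GROUP BY title HAVING COUNT(*) > 1

Result:
title
-----
Emma 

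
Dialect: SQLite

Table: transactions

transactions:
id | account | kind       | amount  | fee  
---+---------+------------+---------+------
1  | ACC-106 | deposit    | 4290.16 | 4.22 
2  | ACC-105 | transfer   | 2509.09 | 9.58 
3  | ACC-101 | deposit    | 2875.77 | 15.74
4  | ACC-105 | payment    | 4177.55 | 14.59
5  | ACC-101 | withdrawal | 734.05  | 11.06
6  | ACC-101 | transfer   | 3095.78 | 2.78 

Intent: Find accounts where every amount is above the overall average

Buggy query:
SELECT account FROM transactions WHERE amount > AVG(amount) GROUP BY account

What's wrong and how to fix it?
Bug: WHERE evaluates per row before aggregation, so AVG() is unavailable

Fix: Use a subquery for AVG and a HAVING MIN(...) filter so the condition holds for every row in the group

Corrected query:
SELECT account FROM transactions GROUP BY account HAVING MIN(amount) > (SELECT AVG(amount) FROM transactions)

Result:
account
-------
ACC-106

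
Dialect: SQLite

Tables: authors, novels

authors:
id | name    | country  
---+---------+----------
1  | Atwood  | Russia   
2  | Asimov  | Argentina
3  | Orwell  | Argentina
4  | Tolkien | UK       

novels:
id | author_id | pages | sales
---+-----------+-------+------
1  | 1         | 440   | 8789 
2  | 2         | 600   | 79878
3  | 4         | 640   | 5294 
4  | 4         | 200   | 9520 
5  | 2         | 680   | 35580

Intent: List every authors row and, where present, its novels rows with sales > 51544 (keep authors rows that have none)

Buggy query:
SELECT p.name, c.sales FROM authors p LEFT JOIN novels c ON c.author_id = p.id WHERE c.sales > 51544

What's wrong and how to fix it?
Bug: A WHERE condition on the right-hand table after LEFT JOIN drops unmatched parents

Fix: Move the right-table condition into the ON clause so unmatched parents are kept

Corrected query:
SELECT p.name, c.sales FROM authors p LEFT JOIN novels c ON c.author_id = p.id AND c.sales > 51544

Result:
name    | sales
--------+------
Atwood  | NULL 
Asimov  | 79878
Orwell  | NULL 
Tolkien | NULL 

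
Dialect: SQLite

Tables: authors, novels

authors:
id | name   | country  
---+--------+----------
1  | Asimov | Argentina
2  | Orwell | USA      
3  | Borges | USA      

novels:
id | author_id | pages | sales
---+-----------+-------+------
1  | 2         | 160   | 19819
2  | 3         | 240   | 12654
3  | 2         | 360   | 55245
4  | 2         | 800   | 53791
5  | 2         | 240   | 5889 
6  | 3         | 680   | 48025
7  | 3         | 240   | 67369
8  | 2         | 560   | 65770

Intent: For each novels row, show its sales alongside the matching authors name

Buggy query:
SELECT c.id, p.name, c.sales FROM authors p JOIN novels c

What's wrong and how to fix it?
Bug: Missing join condition: each novels row is matched to all authors rows instead of just its own

Fix: Specify the join condition linking the foreign key to the parent id

Corrected query:
SELECT c.id, p.name, c.sales FROM authors p JOIN novels c ON c.author_id = p.id

Result:
id | name   | sales
---+--------+------
1  | Orwell | 19819
2  | Borges | 12654
3  | Orwell | 55245
4  | Orwell | 53791
5  | Orwell | 5889 
6  | Borges | 48025
7  | Borges | 67369
8  | Orwell | 65770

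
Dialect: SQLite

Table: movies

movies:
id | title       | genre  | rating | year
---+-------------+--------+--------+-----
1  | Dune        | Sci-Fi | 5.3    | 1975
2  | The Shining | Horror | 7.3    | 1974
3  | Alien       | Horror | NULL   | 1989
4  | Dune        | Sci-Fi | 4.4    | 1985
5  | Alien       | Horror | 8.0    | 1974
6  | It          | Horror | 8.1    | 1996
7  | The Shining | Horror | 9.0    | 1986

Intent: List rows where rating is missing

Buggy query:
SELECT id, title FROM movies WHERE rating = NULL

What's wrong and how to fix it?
Bug: Comparing to NULL with '=' never matches; NULL = NULL is unknown, not true

Fix: Use IS NULL to test for NULL

Corrected query:
SELECT id, title FROM movies WHERE rating IS NULL

Result:
id | title
---+------
3  | Alien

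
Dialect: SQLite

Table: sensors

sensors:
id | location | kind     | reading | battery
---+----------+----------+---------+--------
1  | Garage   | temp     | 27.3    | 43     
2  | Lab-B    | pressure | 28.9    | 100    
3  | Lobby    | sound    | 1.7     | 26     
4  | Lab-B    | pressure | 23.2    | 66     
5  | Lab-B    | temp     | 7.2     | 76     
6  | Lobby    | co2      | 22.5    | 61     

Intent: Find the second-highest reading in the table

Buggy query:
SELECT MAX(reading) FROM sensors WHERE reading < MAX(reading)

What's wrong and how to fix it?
Bug: The inner MAX is an aggregate inside WHERE, which is not allowed

Fix: Compute the overall MAX in a subquery, then take MAX of rows below it

Corrected query:
SELECT MAX(reading) FROM sensors WHERE reading < (SELECT MAX(reading) FROM sensors)

Result:
MAX(reading)
------------
27.3        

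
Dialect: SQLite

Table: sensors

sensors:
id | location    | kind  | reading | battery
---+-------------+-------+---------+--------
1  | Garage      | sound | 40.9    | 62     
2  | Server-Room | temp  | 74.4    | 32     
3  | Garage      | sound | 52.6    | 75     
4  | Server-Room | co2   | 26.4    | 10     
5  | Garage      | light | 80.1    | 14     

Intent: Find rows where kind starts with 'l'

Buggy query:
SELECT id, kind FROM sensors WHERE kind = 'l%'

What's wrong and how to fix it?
Bug: '=' compares the literal string including the % character; pattern matching needs LIKE

Fix: Use LIKE for wildcard pattern matching

Corrected query:
SELECT id, kind FROM sensors WHERE kind LIKE 'l%'

Result:
id | kind 
---+------
5  | light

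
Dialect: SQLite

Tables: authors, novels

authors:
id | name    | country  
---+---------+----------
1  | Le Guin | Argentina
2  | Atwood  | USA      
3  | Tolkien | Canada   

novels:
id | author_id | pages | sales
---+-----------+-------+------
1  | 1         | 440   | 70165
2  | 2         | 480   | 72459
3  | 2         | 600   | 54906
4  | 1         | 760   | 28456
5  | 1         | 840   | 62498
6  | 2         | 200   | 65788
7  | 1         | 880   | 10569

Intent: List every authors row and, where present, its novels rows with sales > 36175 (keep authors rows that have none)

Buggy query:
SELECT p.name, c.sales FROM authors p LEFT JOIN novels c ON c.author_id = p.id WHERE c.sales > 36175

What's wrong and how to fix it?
Bug: Filtering c.sales in WHERE discards the NULL rows produced by LEFT JOIN, turning it into an inner join

Fix: Put 'c.sales > 36175' in the JOIN's ON clause instead of WHERE

Corrected query:
SELECT p.name, c.sales FROM authors p LEFT JOIN novels c ON c.author_id = p.id AND c.sales > 36175

Result:
name    | sales
--------+------
Le Guin | 62498
Le Guin | 70165
Atwood  | 54906
Atwood  | 65788
Atwood  | 72459
Tolkien | NULL 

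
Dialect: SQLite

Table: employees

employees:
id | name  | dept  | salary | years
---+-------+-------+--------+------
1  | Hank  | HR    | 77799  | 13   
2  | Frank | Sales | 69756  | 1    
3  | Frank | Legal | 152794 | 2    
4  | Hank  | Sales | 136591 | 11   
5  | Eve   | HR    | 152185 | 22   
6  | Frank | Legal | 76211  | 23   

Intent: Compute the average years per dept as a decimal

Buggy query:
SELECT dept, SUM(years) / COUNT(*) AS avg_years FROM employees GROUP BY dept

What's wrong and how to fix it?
Bug: Both operands are integers, so '/' performs integer division and truncates

Fix: Multiply by 1.0 (or CAST to REAL) to force floating-point division

Corrected query:
SELECT dept, SUM(years) * 1.0 / COUNT(*) AS avg_years FROM employees GROUP BY dept

Result:
dept  | avg_years
------+----------
HR    | 17.5     
Legal | 12.5     
Sales | 6        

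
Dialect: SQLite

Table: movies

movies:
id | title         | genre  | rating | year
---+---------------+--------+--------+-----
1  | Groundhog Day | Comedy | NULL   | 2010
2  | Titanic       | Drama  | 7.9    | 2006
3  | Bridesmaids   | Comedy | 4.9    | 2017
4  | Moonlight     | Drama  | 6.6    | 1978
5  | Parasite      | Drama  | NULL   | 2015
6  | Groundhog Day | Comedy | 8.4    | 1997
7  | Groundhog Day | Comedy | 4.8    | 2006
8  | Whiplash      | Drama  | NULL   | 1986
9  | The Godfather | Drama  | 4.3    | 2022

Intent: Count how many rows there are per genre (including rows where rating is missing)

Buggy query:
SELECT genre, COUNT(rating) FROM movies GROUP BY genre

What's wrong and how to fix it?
Bug: COUNT(rating) skips NULLs, so groups with missing rating are undercounted

Fix: Use COUNT(*) to count all rows regardless of NULL

Corrected query:
SELECT genre, COUNT(*) FROM movies GROUP BY genre

Result:
genre  | COUNT(*)
-------+---------
Comedy | 4       
Drama  | 5       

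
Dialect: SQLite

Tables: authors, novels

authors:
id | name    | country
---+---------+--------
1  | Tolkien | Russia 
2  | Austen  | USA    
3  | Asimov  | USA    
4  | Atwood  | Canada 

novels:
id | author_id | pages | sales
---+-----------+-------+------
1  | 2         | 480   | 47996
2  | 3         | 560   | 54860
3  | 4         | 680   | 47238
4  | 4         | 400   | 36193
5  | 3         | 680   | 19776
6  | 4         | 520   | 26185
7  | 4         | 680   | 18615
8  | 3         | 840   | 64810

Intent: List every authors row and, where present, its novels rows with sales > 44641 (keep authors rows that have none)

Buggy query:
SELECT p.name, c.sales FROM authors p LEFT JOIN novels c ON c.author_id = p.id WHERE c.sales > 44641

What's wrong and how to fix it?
Bug: Filtering c.sales in WHERE discards the NULL rows produced by LEFT JOIN, turning it into an inner join

Fix: Put 'c.sales > 44641' in the JOIN's ON clause instead of WHERE

Corrected query:
SELECT p.name, c.sales FROM authors p LEFT JOIN novels c ON c.author_id = p.id AND c.sales > 44641

Result:
name    | sales
--------+------
Tolkien | NULL 
Austen  | 47996
Asimov  | 54860
Asimov  | 64810
Atwood  | 47238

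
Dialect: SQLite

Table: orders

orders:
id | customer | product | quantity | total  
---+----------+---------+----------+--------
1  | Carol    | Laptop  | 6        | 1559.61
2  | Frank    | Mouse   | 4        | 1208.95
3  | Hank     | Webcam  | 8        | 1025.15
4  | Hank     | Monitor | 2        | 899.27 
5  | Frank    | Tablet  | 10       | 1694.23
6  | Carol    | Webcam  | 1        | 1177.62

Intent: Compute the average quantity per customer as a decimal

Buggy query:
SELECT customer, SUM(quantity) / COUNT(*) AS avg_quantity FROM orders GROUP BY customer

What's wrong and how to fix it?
Bug: Both operands are integers, so '/' performs integer division and truncates

Fix: Multiply by 1.0 (or CAST to REAL) to force floating-point division

Corrected query:
SELECT customer, SUM(quantity) * 1.0 / COUNT(*) AS avg_quantity FROM orders GROUP BY customer

Result:
customer | avg_quantity
---------+-------------
Carol    | 3.5         
Frank    | 7           
Hank     | 5           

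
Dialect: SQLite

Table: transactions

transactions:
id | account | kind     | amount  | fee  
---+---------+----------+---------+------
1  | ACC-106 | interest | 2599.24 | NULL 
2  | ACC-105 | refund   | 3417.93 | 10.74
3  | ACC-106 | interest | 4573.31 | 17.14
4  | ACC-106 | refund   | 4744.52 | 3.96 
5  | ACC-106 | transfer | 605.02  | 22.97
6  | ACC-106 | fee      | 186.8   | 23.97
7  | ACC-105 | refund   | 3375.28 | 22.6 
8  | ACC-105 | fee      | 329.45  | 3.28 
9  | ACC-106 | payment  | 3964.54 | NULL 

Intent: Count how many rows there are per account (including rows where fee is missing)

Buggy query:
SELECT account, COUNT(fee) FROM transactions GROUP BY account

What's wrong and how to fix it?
Bug: COUNT(column) counts non-NULL values only; rows with NULL fee aren't counted

Fix: Use COUNT(*) to count all rows regardless of NULL

Corrected query:
SELECT account, COUNT(*) FROM transactions GROUP BY account

Result:
account | COUNT(*)
--------+---------
ACC-105 | 3       
ACC-106 | 6       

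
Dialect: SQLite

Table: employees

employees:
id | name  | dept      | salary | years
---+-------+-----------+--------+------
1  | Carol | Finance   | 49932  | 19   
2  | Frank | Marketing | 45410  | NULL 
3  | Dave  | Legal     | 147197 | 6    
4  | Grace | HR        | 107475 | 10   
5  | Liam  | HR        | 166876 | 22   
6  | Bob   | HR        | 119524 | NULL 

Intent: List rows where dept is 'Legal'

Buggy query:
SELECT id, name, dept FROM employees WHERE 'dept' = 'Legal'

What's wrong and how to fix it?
Bug: 'dept' in single quotes is a string literal, not the column; the comparison is literal-vs-literal and never true

Fix: Reference the column as dept without single quotes

Corrected query:
SELECT id, name, dept FROM employees WHERE dept = 'Legal'

Result:
id | name | dept 
---+------+------
3  | Dave | Legal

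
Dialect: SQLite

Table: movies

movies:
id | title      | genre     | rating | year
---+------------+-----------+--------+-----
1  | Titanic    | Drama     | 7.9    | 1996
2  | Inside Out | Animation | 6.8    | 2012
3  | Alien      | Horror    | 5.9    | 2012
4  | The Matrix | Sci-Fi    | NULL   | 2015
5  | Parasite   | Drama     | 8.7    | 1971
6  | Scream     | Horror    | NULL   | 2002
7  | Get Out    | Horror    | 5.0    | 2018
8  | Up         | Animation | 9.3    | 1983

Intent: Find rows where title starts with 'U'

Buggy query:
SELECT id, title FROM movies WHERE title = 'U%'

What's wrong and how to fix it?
Bug: '=' compares the literal string including the % character; pattern matching needs LIKE

Fix: Replace '=' with LIKE so 'U%' is treated as a pattern

Corrected query:
SELECT id, title FROM movies WHERE title LIKE 'U%'

Result:
id | title
---+------
8  | Up   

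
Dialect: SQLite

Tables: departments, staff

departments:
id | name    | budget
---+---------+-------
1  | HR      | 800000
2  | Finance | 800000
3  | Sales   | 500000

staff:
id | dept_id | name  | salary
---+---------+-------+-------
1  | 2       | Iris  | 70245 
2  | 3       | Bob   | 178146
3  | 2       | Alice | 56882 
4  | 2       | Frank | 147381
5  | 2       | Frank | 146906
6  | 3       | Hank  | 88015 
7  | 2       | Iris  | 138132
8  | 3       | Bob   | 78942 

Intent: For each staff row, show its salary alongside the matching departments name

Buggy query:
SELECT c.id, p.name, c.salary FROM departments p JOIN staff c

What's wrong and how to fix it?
Bug: JOIN with no ON clause produces a cartesian product; every staff row pairs with every departments row

Fix: Specify the join condition linking the foreign key to the parent id

Corrected query:
SELECT c.id, p.name, c.salary FROM departments p JOIN staff c ON c.dept_id = p.id

Result:
id | name    | salary
---+---------+-------
1  | Finance | 70245 
2  | Sales   | 178146
3  | Finance | 56882 
4  | Finance | 147381
5  | Finance | 146906
6  | Sales   | 88015 
7  | Finance | 138132
8  | Sales   | 78942 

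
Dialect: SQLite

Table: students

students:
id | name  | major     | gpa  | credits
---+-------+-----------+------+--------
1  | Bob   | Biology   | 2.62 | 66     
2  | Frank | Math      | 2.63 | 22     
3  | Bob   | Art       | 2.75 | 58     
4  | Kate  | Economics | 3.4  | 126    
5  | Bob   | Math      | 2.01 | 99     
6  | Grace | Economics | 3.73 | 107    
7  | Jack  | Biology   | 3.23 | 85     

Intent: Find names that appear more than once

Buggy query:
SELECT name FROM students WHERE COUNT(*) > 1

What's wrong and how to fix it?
Bug: COUNT(*) is an aggregate and cannot be used in WHERE

Fix: Group first, then use HAVING for the count condition

Corrected query:
SELECT name FROM students GROUP BY name HAVING COUNT(*) > 1

Result:
name
----
Bob 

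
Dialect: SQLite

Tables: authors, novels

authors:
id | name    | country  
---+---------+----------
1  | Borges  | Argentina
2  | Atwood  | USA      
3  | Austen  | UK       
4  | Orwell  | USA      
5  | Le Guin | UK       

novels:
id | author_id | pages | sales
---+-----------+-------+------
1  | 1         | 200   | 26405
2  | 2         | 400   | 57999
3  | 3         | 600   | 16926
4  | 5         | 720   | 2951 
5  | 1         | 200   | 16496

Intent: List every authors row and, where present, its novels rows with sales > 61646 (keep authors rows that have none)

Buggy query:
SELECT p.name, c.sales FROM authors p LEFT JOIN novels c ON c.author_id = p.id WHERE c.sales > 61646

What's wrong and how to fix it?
Bug: A WHERE condition on the right-hand table after LEFT JOIN drops unmatched parents

Fix: Put 'c.sales > 61646' in the JOIN's ON clause instead of WHERE

Corrected query:
SELECT p.name, c.sales FROM authors p LEFT JOIN novels c ON c.author_id = p.id AND c.sales > 61646

Result:
name    | sales
--------+------
Borges  | NULL 
Atwood  | NULL 
Austen  | NULL 
Orwell  | NULL 
Le Guin | NULL 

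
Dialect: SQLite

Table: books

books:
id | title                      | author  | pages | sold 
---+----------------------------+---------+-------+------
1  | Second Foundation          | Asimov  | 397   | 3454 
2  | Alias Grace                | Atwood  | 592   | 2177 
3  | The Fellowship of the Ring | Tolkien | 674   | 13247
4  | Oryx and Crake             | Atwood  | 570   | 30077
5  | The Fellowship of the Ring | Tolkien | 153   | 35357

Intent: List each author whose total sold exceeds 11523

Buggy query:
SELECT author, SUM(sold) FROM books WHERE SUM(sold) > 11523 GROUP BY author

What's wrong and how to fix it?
Bug: Aggregate functions cannot appear in a WHERE clause

Fix: Move the aggregate condition to a HAVING clause

Corrected query:
SELECT author, SUM(sold) FROM books GROUP BY author HAVING SUM(sold) > 11523

Result:
author  | SUM(sold)
--------+----------
Atwood  | 32254    
Tolkien | 48604    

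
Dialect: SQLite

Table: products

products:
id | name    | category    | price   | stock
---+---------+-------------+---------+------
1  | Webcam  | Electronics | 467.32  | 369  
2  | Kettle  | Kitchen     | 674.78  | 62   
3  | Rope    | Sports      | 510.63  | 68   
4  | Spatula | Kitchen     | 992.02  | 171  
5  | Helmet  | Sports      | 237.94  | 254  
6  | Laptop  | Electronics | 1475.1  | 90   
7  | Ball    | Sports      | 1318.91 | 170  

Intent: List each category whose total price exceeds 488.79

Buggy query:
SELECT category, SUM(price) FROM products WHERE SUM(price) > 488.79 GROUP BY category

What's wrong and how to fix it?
Bug: WHERE runs before GROUP BY, so aggregates aren't available there

Fix: Move the aggregate condition to a HAVING clause

Corrected query:
SELECT category, SUM(price) FROM products GROUP BY category HAVING SUM(price) > 488.79

Result:
category    | SUM(price)
------------+-----------
Electronics | 1942.42   
Kitchen     | 1666.8    
Sports      | 2067.48   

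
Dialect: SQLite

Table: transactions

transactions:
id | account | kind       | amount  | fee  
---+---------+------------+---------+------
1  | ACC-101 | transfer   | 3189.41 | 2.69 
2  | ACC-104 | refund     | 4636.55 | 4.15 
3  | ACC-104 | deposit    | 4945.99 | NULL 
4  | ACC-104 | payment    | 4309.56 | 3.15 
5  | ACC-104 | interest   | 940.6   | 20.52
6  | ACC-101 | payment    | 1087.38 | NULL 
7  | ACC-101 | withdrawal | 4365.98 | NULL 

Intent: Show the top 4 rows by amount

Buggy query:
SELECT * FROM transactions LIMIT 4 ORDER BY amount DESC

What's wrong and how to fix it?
Bug: ORDER BY cannot follow LIMIT; LIMIT is the final clause

Fix: Swap the clauses: ORDER BY first, then LIMIT

Corrected query:
SELECT * FROM transactions ORDER BY amount DESC LIMIT 4

Result:
id | account | kind       | amount  | fee 
---+---------+------------+---------+-----
3  | ACC-104 | deposit    | 4945.99 | NULL
2  | ACC-104 | refund     | 4636.55 | 4.15
7  | ACC-101 | withdrawal | 4365.98 | NULL
4  | ACC-104 | payment    | 4309.56 | 3.15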